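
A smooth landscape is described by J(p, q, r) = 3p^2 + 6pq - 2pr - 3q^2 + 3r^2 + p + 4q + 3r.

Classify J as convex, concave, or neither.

J is quadratic, so its Hessian is the constant matrix H = [[6, 6, -2], [6, -6, 0], [-2, 0, 6]].
Leading principal minors: 6, -72, -408.
Neither pattern holds ⇒ H is indefinite ⇒ neither convex nor concave.

neither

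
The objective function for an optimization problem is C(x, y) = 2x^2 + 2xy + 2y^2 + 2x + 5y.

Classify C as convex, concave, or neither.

convex

C is quadratic, so its Hessian is the constant matrix H = [[4, 2], [2, 4]].
det(H) = 12, tr(H) = 8.
det(H) > 0 and tr(H) > 0, so H is positive definite everywhere: convex.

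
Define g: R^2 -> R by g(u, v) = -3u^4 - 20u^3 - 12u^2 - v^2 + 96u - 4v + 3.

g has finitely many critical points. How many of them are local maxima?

2

g separates as a function of u plus a function of v, so ∇g=0 decouples.
∂g/∂u = -12(u - 1)(u + 2)(u + 4) = 0 at u ∈ {-4, -2, 1}; ∂g/∂v = -2(v + 2) = 0 at v ∈ {-2}.
The Hessian is diagonal: diag(g_uu, g_vv). Second derivatives: g_uu(-4)=-120, g_uu(-2)=72, g_uu(1)=-180; g_vv(-2)=-2.
Local maxima occur where both diagonal entries negative: (-4, -2), (1, -2). Count: 2.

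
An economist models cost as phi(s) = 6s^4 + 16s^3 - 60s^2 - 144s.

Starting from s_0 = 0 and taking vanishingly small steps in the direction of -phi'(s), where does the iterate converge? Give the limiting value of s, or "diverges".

phi'(s) = 24(s - 2)(s + 1)(s + 3), so phi'(0) = -144.
Gradient descent moves in the -phi' direction, i.e. s is increasing.
The nearest critical point in that direction is s = 2, where phi'' = 360 > 0 (a local minimum). The iterate converges there.

2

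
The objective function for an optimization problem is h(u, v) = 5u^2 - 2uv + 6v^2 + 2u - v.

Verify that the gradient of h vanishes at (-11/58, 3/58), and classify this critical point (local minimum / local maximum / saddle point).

local minimum

∇h = (10u - 2v + 2, -2u + 12v - 1); substituting (-11/58, 3/58) gives ∇h = (0, 0), so (-11/58, 3/58) is indeed a critical point.
The Hessian of h is constant: H = [[10, -2], [-2, 12]].
det(H) = 10·12 − (-2)² = 116.
det(H) > 0 and tr(H) = 22 > 0, so H is positive definite and the point is a local minimum.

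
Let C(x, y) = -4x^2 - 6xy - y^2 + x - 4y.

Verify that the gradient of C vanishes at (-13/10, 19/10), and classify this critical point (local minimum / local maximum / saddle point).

saddle point

∇C = (-8x - 6y + 1, -6x - 2y - 4); substituting (-13/10, 19/10) gives ∇C = (0, 0), so (-13/10, 19/10) is indeed a critical point.
The Hessian of C is constant: H = [[-8, -6], [-6, -2]].
det(H) = (-8)·(-2) − (-6)² = -20.
Since det(H) < 0, H is indefinite and the critical point is a saddle point.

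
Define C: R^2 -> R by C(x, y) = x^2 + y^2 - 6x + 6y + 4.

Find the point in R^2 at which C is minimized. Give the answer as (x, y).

C(x,y) separates as P(x) + Q(y) + 4, so its minimum is min P + min Q + 4.
P'(x) = 2x - 6 vanishes at x ∈ {3}; Q'(y) = 2y + 6 vanishes at y ∈ {-3}.
Local minima of P (where P''>0): P(3)=-9. Local minima of Q: Q(-3)=-9.
So the global minimum of C is P(3) + Q(-3) + 4 = -9 − 9 + 4 = -14, attained at (3, -3).

(3, -3)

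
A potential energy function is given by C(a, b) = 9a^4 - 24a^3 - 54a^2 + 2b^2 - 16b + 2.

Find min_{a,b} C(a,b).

C(a,b) separates as P(a) + Q(b) + 2, so its minimum is min P + min Q + 2.
P'(a) = 36a(a - 3)(a + 1) vanishes at a ∈ {-1, 0, 3}; Q'(b) = 4b - 16 vanishes at b ∈ {4}.
Local minima of P (where P''>0): P(-1)=-21, P(3)=-405. Local minima of Q: Q(4)=-32.
So the global minimum of C is P(3) + Q(4) + 2 = -405 − 32 + 2 = -435, attained at (3, 4).

-435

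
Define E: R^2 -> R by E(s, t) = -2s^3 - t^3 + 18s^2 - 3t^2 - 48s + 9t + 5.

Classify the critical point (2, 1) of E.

saddle point

The mixed partial ∂²E/∂s∂t is 0, so the Hessian at any point is diag(E_ss, E_tt) = diag(12(-s + 3), -6(t + 1)).
At (2, 1): H = diag(12, -12).
The eigenvalues have opposite signs, so H is indefinite: a saddle point.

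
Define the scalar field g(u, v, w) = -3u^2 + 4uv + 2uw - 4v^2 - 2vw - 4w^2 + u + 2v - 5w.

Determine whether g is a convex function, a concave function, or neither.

concave

g is quadratic, so its Hessian is the constant matrix H = [[-6, 4, 2], [4, -8, -2], [2, -2, -8]].
Leading principal minors: -6, 32, -232.
Signs alternate −, +, − ⇒ H ≺ 0 ⇒ concave.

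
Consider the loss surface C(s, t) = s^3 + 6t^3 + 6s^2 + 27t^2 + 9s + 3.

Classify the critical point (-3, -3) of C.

The mixed partial ∂²C/∂s∂t is 0, so the Hessian at any point is diag(C_ss, C_tt) = diag(6(s + 2), 18(2t + 3)).
At (-3, -3): H = diag(-6, -54).
Both eigenvalues are negative, so H is negative definite: a local maximum.

local maximum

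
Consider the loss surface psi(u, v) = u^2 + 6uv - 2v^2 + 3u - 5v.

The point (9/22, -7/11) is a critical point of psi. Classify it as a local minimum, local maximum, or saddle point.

The Hessian of psi is constant: H = [[2, 6], [6, -4]].
det(H) = 2·(-4) − 6² = -44.
Since det(H) < 0, H is indefinite and the critical point is a saddle point.

saddle point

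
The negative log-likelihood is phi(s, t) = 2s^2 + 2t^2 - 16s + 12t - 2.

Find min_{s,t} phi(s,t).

phi(s,t) separates as P(s) + Q(t) − 2, so its minimum is min P + min Q − 2.
P'(s) = 4s - 16 vanishes at s ∈ {4}; Q'(t) = 4(t + 3) vanishes at t ∈ {-3}.
Local minima of P (where P''>0): P(4)=-32. Local minima of Q: Q(-3)=-18.
So the global minimum of phi is P(4) + Q(-3) − 2 = -32 − 18 − 2 = -52, attained at (4, -3).

-52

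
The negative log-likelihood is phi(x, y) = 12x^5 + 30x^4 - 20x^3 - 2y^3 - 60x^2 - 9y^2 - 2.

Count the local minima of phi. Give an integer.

2

phi separates as a function of x plus a function of y, so ∇phi=0 decouples.
∂phi/∂x = 60x(x - 1)(x + 1)(x + 2) = 0 at x ∈ {-2, -1, 0, 1}; ∂phi/∂y = -6y(y + 3) = 0 at y ∈ {-3, 0}.
The Hessian is diagonal: diag(phi_xx, phi_yy). Second derivatives: phi_xx(-2)=-360, phi_xx(-1)=120, phi_xx(0)=-120, phi_xx(1)=360; phi_yy(-3)=18, phi_yy(0)=-18.
Local minima occur where both diagonal entries positive: (-1, -3), (1, -3). Count: 2.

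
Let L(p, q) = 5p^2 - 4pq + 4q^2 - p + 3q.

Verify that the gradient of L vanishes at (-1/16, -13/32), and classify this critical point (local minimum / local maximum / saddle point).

local minimum

∇L = (10p - 4q - 1, -4p + 8q + 3); substituting (-1/16, -13/32) gives ∇L = (0, 0), so (-1/16, -13/32) is indeed a critical point.
The Hessian of L is constant: H = [[10, -4], [-4, 8]].
det(H) = 10·8 − (-4)² = 64.
det(H) > 0 and tr(H) = 18 > 0, so H is positive definite and the point is a local minimum.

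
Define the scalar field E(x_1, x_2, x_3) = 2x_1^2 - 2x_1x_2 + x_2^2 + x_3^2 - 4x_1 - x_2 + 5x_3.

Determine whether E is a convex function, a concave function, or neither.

E is quadratic, so its Hessian is the constant matrix H = [[4, -2, 0], [-2, 2, 0], [0, 0, 2]].
Leading principal minors: 4, 4, 8.
All positive ⇒ H ≻ 0 ⇒ convex.

convex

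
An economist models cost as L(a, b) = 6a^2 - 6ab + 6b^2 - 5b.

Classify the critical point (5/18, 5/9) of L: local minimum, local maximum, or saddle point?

The Hessian of L is constant: H = [[12, -6], [-6, 12]].
det(H) = 12·12 − (-6)² = 108.
det(H) > 0 and tr(H) = 24 > 0, so H is positive definite and the point is a local minimum.

local minimum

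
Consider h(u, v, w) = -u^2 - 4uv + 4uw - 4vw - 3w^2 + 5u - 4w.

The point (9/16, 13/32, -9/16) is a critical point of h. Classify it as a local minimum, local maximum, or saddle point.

The Hessian is constant: H = [[-2, -4, 4], [-4, 0, -4], [4, -4, -6]].
Leading principal minors: Δ₁ = -2, Δ₂ = -16, Δ₃ = 256.
The minors fit neither the all-positive nor the alternating-sign pattern, so H is indefinite: a saddle point.

saddle point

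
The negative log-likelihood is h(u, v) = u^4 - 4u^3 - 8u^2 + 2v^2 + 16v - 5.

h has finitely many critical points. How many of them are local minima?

2

h separates as a function of u plus a function of v, so ∇h=0 decouples.
∂h/∂u = 4u(u - 4)(u + 1) = 0 at u ∈ {-1, 0, 4}; ∂h/∂v = 4(v + 4) = 0 at v ∈ {-4}.
The Hessian is diagonal: diag(h_uu, h_vv). Second derivatives: h_uu(-1)=20, h_uu(0)=-16, h_uu(4)=80; h_vv(-4)=4.
Local minima occur where both diagonal entries positive: (-1, -4), (4, -4). Count: 2.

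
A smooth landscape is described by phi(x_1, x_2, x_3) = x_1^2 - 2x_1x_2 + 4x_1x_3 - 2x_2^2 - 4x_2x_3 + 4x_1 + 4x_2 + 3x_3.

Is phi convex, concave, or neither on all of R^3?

neither

phi is quadratic, so its Hessian is the constant matrix H = [[2, -2, 4], [-2, -4, -4], [4, -4, 0]].
Leading principal minors: 2, -12, 96.
Neither pattern holds ⇒ H is indefinite ⇒ neither convex nor concave.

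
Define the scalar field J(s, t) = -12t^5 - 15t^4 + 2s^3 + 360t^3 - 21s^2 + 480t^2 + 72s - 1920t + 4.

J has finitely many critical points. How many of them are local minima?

J separates as a function of s plus a function of t, so ∇J=0 decouples.
∂J/∂s = 6(s - 4)(s - 3) = 0 at s ∈ {3, 4}; ∂J/∂t = -60(t - 4)(t - 1)(t + 2)(t + 4) = 0 at t ∈ {-4, -2, 1, 4}.
The Hessian is diagonal: diag(J_ss, J_tt). Second derivatives: J_ss(3)=-6, J_ss(4)=6; J_tt(-4)=4800, J_tt(-2)=-2160, J_tt(1)=2700, J_tt(4)=-8640.
Local minima occur where both diagonal entries positive: (4, -4), (4, 1). Count: 2.

2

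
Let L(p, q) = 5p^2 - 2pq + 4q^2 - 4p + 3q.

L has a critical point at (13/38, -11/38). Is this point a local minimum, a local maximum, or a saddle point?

local minimum

The Hessian of L is constant: H = [[10, -2], [-2, 8]].
det(H) = 10·8 − (-2)² = 76.
det(H) > 0 and tr(H) = 18 > 0, so H is positive definite and the point is a local minimum.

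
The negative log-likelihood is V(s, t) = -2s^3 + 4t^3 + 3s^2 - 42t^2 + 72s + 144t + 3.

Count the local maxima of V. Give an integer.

1

V separates as a function of s plus a function of t, so ∇V=0 decouples.
∂V/∂s = -6(s - 4)(s + 3) = 0 at s ∈ {-3, 4}; ∂V/∂t = 12(t - 4)(t - 3) = 0 at t ∈ {3, 4}.
The Hessian is diagonal: diag(V_ss, V_tt). Second derivatives: V_ss(-3)=42, V_ss(4)=-42; V_tt(3)=-12, V_tt(4)=12.
Local maxima occur where both diagonal entries negative: (4, 3). Count: 1.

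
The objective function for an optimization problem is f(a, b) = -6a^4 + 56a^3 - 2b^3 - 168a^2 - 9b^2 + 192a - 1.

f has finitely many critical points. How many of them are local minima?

1

f separates as a function of a plus a function of b, so ∇f=0 decouples.
∂f/∂a = -24(a - 4)(a - 2)(a - 1) = 0 at a ∈ {1, 2, 4}; ∂f/∂b = -6b(b + 3) = 0 at b ∈ {-3, 0}.
The Hessian is diagonal: diag(f_aa, f_bb). Second derivatives: f_aa(1)=-72, f_aa(2)=48, f_aa(4)=-144; f_bb(-3)=18, f_bb(0)=-18.
Local minima occur where both diagonal entries positive: (2, -3). Count: 1.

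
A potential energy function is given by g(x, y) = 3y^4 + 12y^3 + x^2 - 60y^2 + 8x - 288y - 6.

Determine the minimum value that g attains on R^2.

-859

g(x,y) separates as P(x) + Q(y) − 6, so its minimum is min P + min Q − 6.
P'(x) = 2x + 8 vanishes at x ∈ {-4}; Q'(y) = 12(y - 3)(y + 2)(y + 4) vanishes at y ∈ {-4, -2, 3}.
Local minima of P (where P''>0): P(-4)=-16. Local minima of Q: Q(-4)=192, Q(3)=-837.
So the global minimum of g is P(-4) + Q(3) − 6 = -16 − 837 − 6 = -859, attained at (-4, 3).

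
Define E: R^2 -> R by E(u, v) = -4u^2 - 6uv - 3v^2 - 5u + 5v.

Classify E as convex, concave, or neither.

E is quadratic, so its Hessian is the constant matrix H = [[-8, -6], [-6, -6]].
det(H) = 12, tr(H) = -14.
det(H) > 0 and tr(H) < 0, so H is negative definite everywhere: concave.

concave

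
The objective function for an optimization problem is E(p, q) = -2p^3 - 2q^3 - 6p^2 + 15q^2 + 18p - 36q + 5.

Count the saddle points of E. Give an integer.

E separates as a function of p plus a function of q, so ∇E=0 decouples.
∂E/∂p = -6(p - 1)(p + 3) = 0 at p ∈ {-3, 1}; ∂E/∂q = -6(q - 3)(q - 2) = 0 at q ∈ {2, 3}.
The Hessian is diagonal: diag(E_pp, E_qq). Second derivatives: E_pp(-3)=24, E_pp(1)=-24; E_qq(2)=6, E_qq(3)=-6.
Saddle points occur where the two diagonal entries have opposite signs: (-3, 3), (1, 2). Count: 2.

2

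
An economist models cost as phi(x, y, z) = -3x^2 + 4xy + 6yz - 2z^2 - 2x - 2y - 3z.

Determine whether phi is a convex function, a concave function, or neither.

phi is quadratic, so its Hessian is the constant matrix H = [[-6, 4, 0], [4, 0, 6], [0, 6, -4]].
Leading principal minors: -6, -16, 280.
Neither pattern holds ⇒ H is indefinite ⇒ neither convex nor concave.

neither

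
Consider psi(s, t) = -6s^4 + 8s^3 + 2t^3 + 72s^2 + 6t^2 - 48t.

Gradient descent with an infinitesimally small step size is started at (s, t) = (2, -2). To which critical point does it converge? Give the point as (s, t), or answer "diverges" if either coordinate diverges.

(0, 2)

psi is separable, so gradient descent decouples: s follows -∂psi/∂s, t follows -∂psi/∂t.
∂psi/∂s = -24s(s - 3)(s + 2); at s=2 this is 192, so s decreases.
∂psi/∂t = 6(t - 2)(t + 4); at t=-2 this is -48, so t increases.
s converges to its nearest critical value 0 (a local min of the s-part); t converges to 2. The iterate converges to (0, 2).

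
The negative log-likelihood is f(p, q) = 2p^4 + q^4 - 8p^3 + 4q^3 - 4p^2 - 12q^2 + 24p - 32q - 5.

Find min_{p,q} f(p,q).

f(p,q) separates as A(p) + B(q) − 5, so its minimum is min A + min B − 5.
A'(p) = 8(p - 3)(p - 1)(p + 1) vanishes at p ∈ {-1, 1, 3}; B'(q) = 4(q - 2)(q + 1)(q + 4) vanishes at q ∈ {-4, -1, 2}.
Local minima of A (where A''>0): A(-1)=-18, A(3)=-18. Local minima of B: B(-4)=-64, B(2)=-64.
So the global minimum of f is A(-1) + B(-4) − 5 = -18 − 64 − 5 = -87, attained at (-1, -4).

-87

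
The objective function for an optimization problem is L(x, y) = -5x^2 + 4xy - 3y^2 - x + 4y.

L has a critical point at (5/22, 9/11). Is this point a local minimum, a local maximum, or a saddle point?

local maximum

The Hessian of L is constant: H = [[-10, 4], [4, -6]].
det(H) = (-10)·(-6) − 4² = 44.
det(H) > 0 and tr(H) = -16 < 0, so H is negative definite and the point is a local maximum.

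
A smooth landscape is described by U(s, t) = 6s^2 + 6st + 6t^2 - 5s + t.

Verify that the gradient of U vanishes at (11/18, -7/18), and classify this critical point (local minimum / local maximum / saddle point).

local minimum

∇U = (12s + 6t - 5, 6s + 12t + 1); substituting (11/18, -7/18) gives ∇U = (0, 0), so (11/18, -7/18) is indeed a critical point.
The Hessian of U is constant: H = [[12, 6], [6, 12]].
det(H) = 12·12 − 6² = 108.
det(H) > 0 and tr(H) = 24 > 0, so H is positive definite and the point is a local minimum.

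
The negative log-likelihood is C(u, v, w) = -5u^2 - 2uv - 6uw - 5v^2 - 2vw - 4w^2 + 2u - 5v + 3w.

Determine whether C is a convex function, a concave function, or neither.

C is quadratic, so its Hessian is the constant matrix H = [[-10, -2, -6], [-2, -10, -2], [-6, -2, -8]].
Leading principal minors: -10, 96, -416.
Signs alternate −, +, − ⇒ H ≺ 0 ⇒ concave.

concave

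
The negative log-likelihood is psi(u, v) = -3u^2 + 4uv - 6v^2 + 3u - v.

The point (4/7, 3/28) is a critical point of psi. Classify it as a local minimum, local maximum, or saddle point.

The Hessian of psi is constant: H = [[-6, 4], [4, -12]].
det(H) = (-6)·(-12) − 4² = 56.
det(H) > 0 and tr(H) = -18 < 0, so H is negative definite and the point is a local maximum.

local maximum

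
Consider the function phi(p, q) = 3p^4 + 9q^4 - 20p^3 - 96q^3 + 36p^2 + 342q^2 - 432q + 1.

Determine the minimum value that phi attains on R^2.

phi(p,q) separates as A(p) + B(q) + 1, so its minimum is min A + min B + 1.
A'(p) = 12p(p - 3)(p - 2) vanishes at p ∈ {0, 2, 3}; B'(q) = 36(q - 4)(q - 3)(q - 1) vanishes at q ∈ {1, 3, 4}.
Local minima of A (where A''>0): A(0)=0, A(3)=27. Local minima of B: B(1)=-177, B(4)=-96.
So the global minimum of phi is A(0) + B(1) + 1 = 0 − 177 + 1 = -176, attained at (0, 1).

-176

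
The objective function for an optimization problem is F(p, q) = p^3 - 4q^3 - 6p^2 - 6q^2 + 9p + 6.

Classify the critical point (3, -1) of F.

The mixed partial ∂²F/∂p∂q is 0, so the Hessian at any point is diag(F_pp, F_qq) = diag(6(p - 2), -12(2q + 1)).
At (3, -1): H = diag(6, 12).
Both eigenvalues are positive, so H is positive definite: a local minimum.

local minimum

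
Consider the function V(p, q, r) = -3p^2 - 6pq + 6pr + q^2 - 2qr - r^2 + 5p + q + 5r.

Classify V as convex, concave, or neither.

V is quadratic, so its Hessian is the constant matrix H = [[-6, -6, 6], [-6, 2, -2], [6, -2, -2]].
Leading principal minors: -6, -48, 192.
Neither pattern holds ⇒ H is indefinite ⇒ neither convex nor concave.

neither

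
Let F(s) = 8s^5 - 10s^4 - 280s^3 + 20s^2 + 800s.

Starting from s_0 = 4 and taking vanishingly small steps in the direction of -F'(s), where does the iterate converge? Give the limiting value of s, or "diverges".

5

F'(s) = 40(s - 5)(s - 1)(s + 1)(s + 4), so F'(4) = -4800.
Gradient descent moves in the -F' direction, i.e. s is increasing.
The nearest critical point in that direction is s = 5, where F'' = 8640 > 0 (a local minimum). The iterate converges there.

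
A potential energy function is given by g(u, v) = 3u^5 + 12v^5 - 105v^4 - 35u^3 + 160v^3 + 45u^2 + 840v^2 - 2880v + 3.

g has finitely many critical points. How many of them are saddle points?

8

g separates as a function of u plus a function of v, so ∇g=0 decouples.
∂g/∂u = 15u(u - 2)(u - 1)(u + 3) = 0 at u ∈ {-3, 0, 1, 2}; ∂g/∂v = 60(v - 4)(v - 3)(v - 2)(v + 2) = 0 at v ∈ {-2, 2, 3, 4}.
The Hessian is diagonal: diag(g_uu, g_vv). Second derivatives: g_uu(-3)=-900, g_uu(0)=90, g_uu(1)=-60, g_uu(2)=150; g_vv(-2)=-7200, g_vv(2)=480, g_vv(3)=-300, g_vv(4)=720.
Saddle points occur where the two diagonal entries have opposite signs: (-3, 2), (-3, 4), (0, -2), (0, 3), (1, 2), (1, 4), (2, -2), (2, 3). Count: 8.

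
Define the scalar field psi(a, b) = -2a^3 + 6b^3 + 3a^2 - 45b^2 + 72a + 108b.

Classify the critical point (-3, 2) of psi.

saddle point

The mixed partial ∂²psi/∂a∂b is 0, so the Hessian at any point is diag(psi_aa, psi_bb) = diag(6(-2a + 1), 18(2b - 5)).
At (-3, 2): H = diag(42, -18).
The eigenvalues have opposite signs, so H is indefinite: a saddle point.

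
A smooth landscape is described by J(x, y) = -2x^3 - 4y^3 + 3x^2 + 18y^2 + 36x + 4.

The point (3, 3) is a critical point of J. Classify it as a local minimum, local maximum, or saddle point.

local maximum

The mixed partial ∂²J/∂x∂y is 0, so the Hessian at any point is diag(J_xx, J_yy) = diag(6(-2x + 1), 12(-2y + 3)).
At (3, 3): H = diag(-30, -36).
Both eigenvalues are negative, so H is negative definite: a local maximum.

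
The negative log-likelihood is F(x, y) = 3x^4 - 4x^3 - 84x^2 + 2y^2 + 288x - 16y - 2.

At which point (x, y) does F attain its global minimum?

(-4, 4)

F(x,y) separates as P(x) + Q(y) − 2, so its minimum is min P + min Q − 2.
P'(x) = 12(x - 3)(x - 2)(x + 4) vanishes at x ∈ {-4, 2, 3}; Q'(y) = 4y - 16 vanishes at y ∈ {4}.
Local minima of P (where P''>0): P(-4)=-1472, P(3)=243. Local minima of Q: Q(4)=-32.
So the global minimum of F is P(-4) + Q(4) − 2 = -1472 − 32 − 2 = -1506, attained at (-4, 4).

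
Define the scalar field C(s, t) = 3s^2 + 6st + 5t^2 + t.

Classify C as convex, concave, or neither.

C is quadratic, so its Hessian is the constant matrix H = [[6, 6], [6, 10]].
det(H) = 24, tr(H) = 16.
det(H) > 0 and tr(H) > 0, so H is positive definite everywhere: convex.

convex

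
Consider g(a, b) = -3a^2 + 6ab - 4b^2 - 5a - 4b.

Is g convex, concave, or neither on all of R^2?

g is quadratic, so its Hessian is the constant matrix H = [[-6, 6], [6, -8]].
det(H) = 12, tr(H) = -14.
det(H) > 0 and tr(H) < 0, so H is negative definite everywhere: concave.

concave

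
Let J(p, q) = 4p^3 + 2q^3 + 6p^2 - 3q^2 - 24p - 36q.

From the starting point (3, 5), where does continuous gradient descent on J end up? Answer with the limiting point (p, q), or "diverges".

J is separable, so gradient descent decouples: p follows -∂J/∂p, q follows -∂J/∂q.
∂J/∂p = 12(p - 1)(p + 2); at p=3 this is 120, so p decreases.
∂J/∂q = 6(q - 3)(q + 2); at q=5 this is 84, so q decreases.
p converges to its nearest critical value 1 (a local min of the p-part); q converges to 3. The iterate converges to (1, 3).

(1, 3)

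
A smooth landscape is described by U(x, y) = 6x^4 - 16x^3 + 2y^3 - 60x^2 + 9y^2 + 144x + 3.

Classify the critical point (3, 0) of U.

The mixed partial ∂²U/∂x∂y is 0, so the Hessian at any point is diag(U_xx, U_yy) = diag(24(3x^2 - 4x - 5), 6(2y + 3)).
At (3, 0): H = diag(240, 18).
Both eigenvalues are positive, so H is positive definite: a local minimum.

local minimum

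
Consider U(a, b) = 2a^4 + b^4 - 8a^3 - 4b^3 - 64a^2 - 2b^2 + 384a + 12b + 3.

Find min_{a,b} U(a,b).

U(a,b) separates as P(a) + Q(b) + 3, so its minimum is min P + min Q + 3.
P'(a) = 8(a - 4)(a - 3)(a + 4) vanishes at a ∈ {-4, 3, 4}; Q'(b) = 4(b - 3)(b - 1)(b + 1) vanishes at b ∈ {-1, 1, 3}.
Local minima of P (where P''>0): P(-4)=-1536, P(4)=512. Local minima of Q: Q(-1)=-9, Q(3)=-9.
So the global minimum of U is P(-4) + Q(-1) + 3 = -1536 − 9 + 3 = -1542, attained at (-4, -1).

-1542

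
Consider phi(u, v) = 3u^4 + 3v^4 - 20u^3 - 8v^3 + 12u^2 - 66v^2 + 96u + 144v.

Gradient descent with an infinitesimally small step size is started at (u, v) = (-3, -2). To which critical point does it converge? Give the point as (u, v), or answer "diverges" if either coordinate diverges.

phi is separable, so gradient descent decouples: u follows -∂phi/∂u, v follows -∂phi/∂v.
∂phi/∂u = 12(u - 4)(u - 2)(u + 1); at u=-3 this is -840, so u increases.
∂phi/∂v = 12(v - 4)(v - 1)(v + 3); at v=-2 this is 216, so v decreases.
u converges to its nearest critical value -1 (a local min of the u-part); v converges to -3. The iterate converges to (-1, -3).

(-1, -3)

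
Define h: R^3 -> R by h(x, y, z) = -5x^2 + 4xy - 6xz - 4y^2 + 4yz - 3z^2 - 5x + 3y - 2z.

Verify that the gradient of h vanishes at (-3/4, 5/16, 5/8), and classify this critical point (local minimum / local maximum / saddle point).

local maximum

∇h = (-10x + 4y - 6z - 5, 4x - 8y + 4z + 3, -6x + 4y - 6z - 2); substituting (-3/4, 5/16, 5/8) gives ∇h = (0, 0, 0), so (-3/4, 5/16, 5/8) is indeed a critical point.
The Hessian is constant: H = [[-10, 4, -6], [4, -8, 4], [-6, 4, -6]].
Leading principal minors: Δ₁ = -10, Δ₂ = 64, Δ₃ = -128.
The minors alternate sign starting negative (−, +, −), so H is negative definite: a local maximum.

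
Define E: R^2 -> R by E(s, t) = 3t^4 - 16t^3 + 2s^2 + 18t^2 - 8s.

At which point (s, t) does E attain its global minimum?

E(s,t) separates as P(s) + Q(t), so its minimum is min P + min Q.
P'(s) = 4s - 8 vanishes at s ∈ {2}; Q'(t) = 12t(t - 3)(t - 1) vanishes at t ∈ {0, 1, 3}.
Local minima of P (where P''>0): P(2)=-8. Local minima of Q: Q(0)=0, Q(3)=-27.
So the global minimum of E is P(2) + Q(3) = -8 − 27 = -35, attained at (2, 3).

(2, 3)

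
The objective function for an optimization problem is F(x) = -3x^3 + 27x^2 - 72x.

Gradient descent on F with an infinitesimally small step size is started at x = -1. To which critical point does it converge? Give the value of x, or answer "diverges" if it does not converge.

F'(x) = -9(x - 4)(x - 2), so F'(-1) = -135.
Gradient descent moves in the -F' direction, i.e. x is increasing.
The nearest critical point in that direction is x = 2, where F'' = 18 > 0 (a local minimum). The iterate converges there.

2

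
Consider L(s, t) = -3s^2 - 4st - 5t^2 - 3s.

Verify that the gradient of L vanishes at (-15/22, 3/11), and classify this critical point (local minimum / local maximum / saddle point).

∇L = (-6s - 4t - 3, -4s - 10t); substituting (-15/22, 3/11) gives ∇L = (0, 0), so (-15/22, 3/11) is indeed a critical point.
The Hessian of L is constant: H = [[-6, -4], [-4, -10]].
det(H) = (-6)·(-10) − (-4)² = 44.
det(H) > 0 and tr(H) = -16 < 0, so H is negative definite and the point is a local maximum.

local maximum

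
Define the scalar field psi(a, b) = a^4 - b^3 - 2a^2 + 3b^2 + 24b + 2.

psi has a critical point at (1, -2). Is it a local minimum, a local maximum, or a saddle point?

local minimum

The mixed partial ∂²psi/∂a∂b is 0, so the Hessian at any point is diag(psi_aa, psi_bb) = diag(4(3a^2 - 1), 6(-b + 1)).
At (1, -2): H = diag(8, 18).
Both eigenvalues are positive, so H is positive definite: a local minimum.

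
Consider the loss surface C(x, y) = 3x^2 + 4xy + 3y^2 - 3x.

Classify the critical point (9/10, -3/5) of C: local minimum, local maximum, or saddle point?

local minimum

The Hessian of C is constant: H = [[6, 4], [4, 6]].
det(H) = 6·6 − 4² = 20.
det(H) > 0 and tr(H) = 12 > 0, so H is positive definite and the point is a local minimum.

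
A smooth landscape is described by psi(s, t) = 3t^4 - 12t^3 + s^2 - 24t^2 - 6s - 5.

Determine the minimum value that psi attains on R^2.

-398

psi(s,t) separates as P(s) + Q(t) − 5, so its minimum is min P + min Q − 5.
P'(s) = 2s - 6 vanishes at s ∈ {3}; Q'(t) = 12t(t - 4)(t + 1) vanishes at t ∈ {-1, 0, 4}.
Local minima of P (where P''>0): P(3)=-9. Local minima of Q: Q(-1)=-9, Q(4)=-384.
So the global minimum of psi is P(3) + Q(4) − 5 = -9 − 384 − 5 = -398, attained at (3, 4).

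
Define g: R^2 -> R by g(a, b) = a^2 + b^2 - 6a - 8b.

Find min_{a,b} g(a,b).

g(a,b) separates as P(a) + Q(b), so its minimum is min P + min Q.
P'(a) = 2a - 6 vanishes at a ∈ {3}; Q'(b) = 2b - 8 vanishes at b ∈ {4}.
Local minima of P (where P''>0): P(3)=-9. Local minima of Q: Q(4)=-16.
So the global minimum of g is P(3) + Q(4) = -9 − 16 = -25, attained at (3, 4).

-25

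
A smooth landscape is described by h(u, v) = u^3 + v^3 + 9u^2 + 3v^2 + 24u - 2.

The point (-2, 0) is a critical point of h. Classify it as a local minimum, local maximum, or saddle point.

The mixed partial ∂²h/∂u∂v is 0, so the Hessian at any point is diag(h_uu, h_vv) = diag(6(u + 3), 6(v + 1)).
At (-2, 0): H = diag(6, 6).
Both eigenvalues are positive, so H is positive definite: a local minimum.

local minimum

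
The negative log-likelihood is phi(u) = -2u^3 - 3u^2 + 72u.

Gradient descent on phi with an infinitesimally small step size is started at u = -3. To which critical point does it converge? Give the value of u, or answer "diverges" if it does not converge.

phi'(u) = -6(u - 3)(u + 4), so phi'(-3) = 36.
Gradient descent moves in the -phi' direction, i.e. u is decreasing.
The nearest critical point in that direction is u = -4, where phi'' = 42 > 0 (a local minimum). The iterate converges there.

-4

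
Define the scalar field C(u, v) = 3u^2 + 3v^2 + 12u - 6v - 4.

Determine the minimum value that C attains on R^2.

C(u,v) separates as P(u) + Q(v) − 4, so its minimum is min P + min Q − 4.
P'(u) = 6u + 12 vanishes at u ∈ {-2}; Q'(v) = 6v - 6 vanishes at v ∈ {1}.
Local minima of P (where P''>0): P(-2)=-12. Local minima of Q: Q(1)=-3.
So the global minimum of C is P(-2) + Q(1) − 4 = -12 − 3 − 4 = -19, attained at (-2, 1).

-19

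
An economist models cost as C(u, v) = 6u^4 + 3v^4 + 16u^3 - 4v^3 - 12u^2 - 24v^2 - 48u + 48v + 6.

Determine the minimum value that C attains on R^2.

-144

C(u,v) separates as P(u) + Q(v) + 6, so its minimum is min P + min Q + 6.
P'(u) = 24(u - 1)(u + 1)(u + 2) vanishes at u ∈ {-2, -1, 1}; Q'(v) = 12(v - 2)(v - 1)(v + 2) vanishes at v ∈ {-2, 1, 2}.
Local minima of P (where P''>0): P(-2)=16, P(1)=-38. Local minima of Q: Q(-2)=-112, Q(2)=16.
So the global minimum of C is P(1) + Q(-2) + 6 = -38 − 112 + 6 = -144, attained at (1, -2).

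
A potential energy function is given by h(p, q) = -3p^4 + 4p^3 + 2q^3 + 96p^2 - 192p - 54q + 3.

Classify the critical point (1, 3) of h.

local minimum

The mixed partial ∂²h/∂p∂q is 0, so the Hessian at any point is diag(h_pp, h_qq) = diag(12(-3p^2 + 2p + 16), 12q).
At (1, 3): H = diag(180, 36).
Both eigenvalues are positive, so H is positive definite: a local minimum.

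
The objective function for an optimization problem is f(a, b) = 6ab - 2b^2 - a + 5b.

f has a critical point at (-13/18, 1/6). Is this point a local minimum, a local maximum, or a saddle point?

saddle point

The Hessian of f is constant: H = [[0, 6], [6, -4]].
det(H) = 0·(-4) − 6² = -36.
Since det(H) < 0, H is indefinite and the critical point is a saddle point.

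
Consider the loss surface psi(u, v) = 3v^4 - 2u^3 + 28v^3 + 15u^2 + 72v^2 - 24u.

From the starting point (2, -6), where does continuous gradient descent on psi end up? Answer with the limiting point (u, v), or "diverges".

(1, -4)

psi is separable, so gradient descent decouples: u follows -∂psi/∂u, v follows -∂psi/∂v.
∂psi/∂u = -6(u - 4)(u - 1); at u=2 this is 12, so u decreases.
∂psi/∂v = 12v(v + 3)(v + 4); at v=-6 this is -432, so v increases.
u converges to its nearest critical value 1 (a local min of the u-part); v converges to -4. The iterate converges to (1, -4).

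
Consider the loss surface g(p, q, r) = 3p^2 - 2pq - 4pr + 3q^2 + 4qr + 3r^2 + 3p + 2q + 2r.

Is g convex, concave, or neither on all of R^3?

g is quadratic, so its Hessian is the constant matrix H = [[6, -2, -4], [-2, 6, 4], [-4, 4, 6]].
Leading principal minors: 6, 32, 64.
All positive ⇒ H ≻ 0 ⇒ convex.

convex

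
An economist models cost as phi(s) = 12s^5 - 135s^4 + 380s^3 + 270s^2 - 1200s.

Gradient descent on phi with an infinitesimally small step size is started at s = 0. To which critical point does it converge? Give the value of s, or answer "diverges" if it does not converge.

1

phi'(s) = 60(s - 5)(s - 4)(s - 1)(s + 1), so phi'(0) = -1200.
Gradient descent moves in the -phi' direction, i.e. s is increasing.
The nearest critical point in that direction is s = 1, where phi'' = 1440 > 0 (a local minimum). The iterate converges there.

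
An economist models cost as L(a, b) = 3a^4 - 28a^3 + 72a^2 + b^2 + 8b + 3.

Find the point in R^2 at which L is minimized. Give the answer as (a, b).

L(a,b) separates as P(a) + Q(b) + 3, so its minimum is min P + min Q + 3.
P'(a) = 12a(a - 4)(a - 3) vanishes at a ∈ {0, 3, 4}; Q'(b) = 2b + 8 vanishes at b ∈ {-4}.
Local minima of P (where P''>0): P(0)=0, P(4)=128. Local minima of Q: Q(-4)=-16.
So the global minimum of L is P(0) + Q(-4) + 3 = 0 − 16 + 3 = -13, attained at (0, -4).

(0, -4)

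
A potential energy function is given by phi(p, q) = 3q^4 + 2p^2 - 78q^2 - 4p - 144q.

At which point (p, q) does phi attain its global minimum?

phi(p,q) separates as A(p) + B(q), so its minimum is min A + min B.
A'(p) = 4p - 4 vanishes at p ∈ {1}; B'(q) = 12(q - 4)(q + 1)(q + 3) vanishes at q ∈ {-3, -1, 4}.
Local minima of A (where A''>0): A(1)=-2. Local minima of B: B(-3)=-27, B(4)=-1056.
So the global minimum of phi is A(1) + B(4) = -2 − 1056 = -1058, attained at (1, 4).

(1, 4)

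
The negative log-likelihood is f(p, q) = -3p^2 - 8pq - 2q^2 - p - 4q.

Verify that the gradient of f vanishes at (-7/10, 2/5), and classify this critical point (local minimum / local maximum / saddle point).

saddle point

∇f = (-6p - 8q - 1, -8p - 4q - 4); substituting (-7/10, 2/5) gives ∇f = (0, 0), so (-7/10, 2/5) is indeed a critical point.
The Hessian of f is constant: H = [[-6, -8], [-8, -4]].
det(H) = (-6)·(-4) − (-8)² = -40.
Since det(H) < 0, H is indefinite and the critical point is a saddle point.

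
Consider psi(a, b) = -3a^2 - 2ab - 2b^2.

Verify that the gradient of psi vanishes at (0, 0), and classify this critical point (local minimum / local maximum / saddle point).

∇psi = (-6a - 2b, -2a - 4b); substituting (0, 0) gives ∇psi = (0, 0), so (0, 0) is indeed a critical point.
The Hessian of psi is constant: H = [[-6, -2], [-2, -4]].
det(H) = (-6)·(-4) − (-2)² = 20.
det(H) > 0 and tr(H) = -10 < 0, so H is negative definite and the point is a local maximum.

local maximum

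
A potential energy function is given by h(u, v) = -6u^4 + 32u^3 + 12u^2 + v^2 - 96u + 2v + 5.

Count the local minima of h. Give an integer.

h separates as a function of u plus a function of v, so ∇h=0 decouples.
∂h/∂u = -24(u - 4)(u - 1)(u + 1) = 0 at u ∈ {-1, 1, 4}; ∂h/∂v = 2(v + 1) = 0 at v ∈ {-1}.
The Hessian is diagonal: diag(h_uu, h_vv). Second derivatives: h_uu(-1)=-240, h_uu(1)=144, h_uu(4)=-360; h_vv(-1)=2.
Local minima occur where both diagonal entries positive: (1, -1). Count: 1.

1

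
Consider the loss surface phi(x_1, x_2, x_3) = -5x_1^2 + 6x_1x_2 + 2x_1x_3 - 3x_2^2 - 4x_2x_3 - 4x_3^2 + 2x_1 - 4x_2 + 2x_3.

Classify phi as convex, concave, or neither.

concave

phi is quadratic, so its Hessian is the constant matrix H = [[-10, 6, 2], [6, -6, -4], [2, -4, -8]].
Leading principal minors: -10, 24, -104.
Signs alternate −, +, − ⇒ H ≺ 0 ⇒ concave.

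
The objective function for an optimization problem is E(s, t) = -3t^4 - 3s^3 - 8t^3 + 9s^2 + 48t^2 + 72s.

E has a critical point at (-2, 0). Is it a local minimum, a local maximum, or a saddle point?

local minimum

The mixed partial ∂²E/∂s∂t is 0, so the Hessian at any point is diag(E_ss, E_tt) = diag(18(-s + 1), 12(-3t^2 - 4t + 8)).
At (-2, 0): H = diag(54, 96).
Both eigenvalues are positive, so H is positive definite: a local minimum.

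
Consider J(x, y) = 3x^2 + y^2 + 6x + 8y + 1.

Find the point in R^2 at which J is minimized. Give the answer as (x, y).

J(x,y) separates as P(x) + Q(y) + 1, so its minimum is min P + min Q + 1.
P'(x) = 6x + 6 vanishes at x ∈ {-1}; Q'(y) = 2y + 8 vanishes at y ∈ {-4}.
Local minima of P (where P''>0): P(-1)=-3. Local minima of Q: Q(-4)=-16.
So the global minimum of J is P(-1) + Q(-4) + 1 = -3 − 16 + 1 = -18, attained at (-1, -4).

(-1, -4)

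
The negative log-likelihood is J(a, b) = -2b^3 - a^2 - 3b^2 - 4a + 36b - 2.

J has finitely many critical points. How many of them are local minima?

0

J separates as a function of a plus a function of b, so ∇J=0 decouples.
∂J/∂a = -2(a + 2) = 0 at a ∈ {-2}; ∂J/∂b = -6(b - 2)(b + 3) = 0 at b ∈ {-3, 2}.
The Hessian is diagonal: diag(J_aa, J_bb). Second derivatives: J_aa(-2)=-2; J_bb(-3)=30, J_bb(2)=-30.
Local minima occur where both diagonal entries positive: none. Count: 0.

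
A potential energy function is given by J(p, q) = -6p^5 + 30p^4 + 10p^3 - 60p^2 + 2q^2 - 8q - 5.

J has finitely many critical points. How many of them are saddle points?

J separates as a function of p plus a function of q, so ∇J=0 decouples.
∂J/∂p = -30p(p - 4)(p - 1)(p + 1) = 0 at p ∈ {-1, 0, 1, 4}; ∂J/∂q = 4(q - 2) = 0 at q ∈ {2}.
The Hessian is diagonal: diag(J_pp, J_qq). Second derivatives: J_pp(-1)=300, J_pp(0)=-120, J_pp(1)=180, J_pp(4)=-1800; J_qq(2)=4.
Saddle points occur where the two diagonal entries have opposite signs: (0, 2), (4, 2). Count: 2.

2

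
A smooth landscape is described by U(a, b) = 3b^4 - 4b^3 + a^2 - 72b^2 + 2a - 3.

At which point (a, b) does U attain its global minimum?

U(a,b) separates as P(a) + Q(b) − 3, so its minimum is min P + min Q − 3.
P'(a) = 2a + 2 vanishes at a ∈ {-1}; Q'(b) = 12b(b - 4)(b + 3) vanishes at b ∈ {-3, 0, 4}.
Local minima of P (where P''>0): P(-1)=-1. Local minima of Q: Q(-3)=-297, Q(4)=-640.
So the global minimum of U is P(-1) + Q(4) − 3 = -1 − 640 − 3 = -644, attained at (-1, 4).

(-1, 4)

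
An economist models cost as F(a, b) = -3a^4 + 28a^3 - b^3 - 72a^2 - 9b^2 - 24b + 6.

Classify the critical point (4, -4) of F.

saddle point

The mixed partial ∂²F/∂a∂b is 0, so the Hessian at any point is diag(F_aa, F_bb) = diag(12(-3a^2 + 14a - 12), -6(b + 3)).
At (4, -4): H = diag(-48, 6).
The eigenvalues have opposite signs, so H is indefinite: a saddle point.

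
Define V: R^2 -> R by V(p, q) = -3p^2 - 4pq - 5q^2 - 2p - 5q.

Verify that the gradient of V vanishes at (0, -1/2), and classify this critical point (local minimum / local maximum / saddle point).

local maximum

∇V = (-6p - 4q - 2, -4p - 10q - 5); substituting (0, -1/2) gives ∇V = (0, 0), so (0, -1/2) is indeed a critical point.
The Hessian of V is constant: H = [[-6, -4], [-4, -10]].
det(H) = (-6)·(-10) − (-4)² = 44.
det(H) > 0 and tr(H) = -16 < 0, so H is negative definite and the point is a local maximum.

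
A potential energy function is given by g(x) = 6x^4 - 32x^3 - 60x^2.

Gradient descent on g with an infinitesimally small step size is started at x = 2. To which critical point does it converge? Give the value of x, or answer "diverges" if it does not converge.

g'(x) = 24x(x - 5)(x + 1), so g'(2) = -432.
Gradient descent moves in the -g' direction, i.e. x is increasing.
The nearest critical point in that direction is x = 5, where g'' = 720 > 0 (a local minimum). The iterate converges there.

5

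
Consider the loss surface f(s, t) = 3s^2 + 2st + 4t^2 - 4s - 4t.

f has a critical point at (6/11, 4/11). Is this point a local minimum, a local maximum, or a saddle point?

The Hessian of f is constant: H = [[6, 2], [2, 8]].
det(H) = 6·8 − 2² = 44.
det(H) > 0 and tr(H) = 14 > 0, so H is positive definite and the point is a local minimum.

local minimum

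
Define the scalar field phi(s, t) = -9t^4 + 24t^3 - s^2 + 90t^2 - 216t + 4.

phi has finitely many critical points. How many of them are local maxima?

phi separates as a function of s plus a function of t, so ∇phi=0 decouples.
∂phi/∂s = -2s = 0 at s ∈ {0}; ∂phi/∂t = -36(t - 3)(t - 1)(t + 2) = 0 at t ∈ {-2, 1, 3}.
The Hessian is diagonal: diag(phi_ss, phi_tt). Second derivatives: phi_ss(0)=-2; phi_tt(-2)=-540, phi_tt(1)=216, phi_tt(3)=-360.
Local maxima occur where both diagonal entries negative: (0, -2), (0, 3). Count: 2.

2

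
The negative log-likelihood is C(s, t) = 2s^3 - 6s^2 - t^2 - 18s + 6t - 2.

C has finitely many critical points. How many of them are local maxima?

C separates as a function of s plus a function of t, so ∇C=0 decouples.
∂C/∂s = 6(s - 3)(s + 1) = 0 at s ∈ {-1, 3}; ∂C/∂t = -2(t - 3) = 0 at t ∈ {3}.
The Hessian is diagonal: diag(C_ss, C_tt). Second derivatives: C_ss(-1)=-24, C_ss(3)=24; C_tt(3)=-2.
Local maxima occur where both diagonal entries negative: (-1, 3). Count: 1.

1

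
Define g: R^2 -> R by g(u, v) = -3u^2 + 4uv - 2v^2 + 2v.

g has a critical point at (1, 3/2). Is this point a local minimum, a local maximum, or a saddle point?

The Hessian of g is constant: H = [[-6, 4], [4, -4]].
det(H) = (-6)·(-4) − 4² = 8.
det(H) > 0 and tr(H) = -10 < 0, so H is negative definite and the point is a local maximum.

local maximum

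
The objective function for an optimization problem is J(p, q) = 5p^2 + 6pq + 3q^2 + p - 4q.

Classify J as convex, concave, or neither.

convex

J is quadratic, so its Hessian is the constant matrix H = [[10, 6], [6, 6]].
det(H) = 24, tr(H) = 16.
det(H) > 0 and tr(H) > 0, so H is positive definite everywhere: convex.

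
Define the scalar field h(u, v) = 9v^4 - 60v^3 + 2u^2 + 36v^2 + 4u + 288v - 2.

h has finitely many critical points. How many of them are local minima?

h separates as a function of u plus a function of v, so ∇h=0 decouples.
∂h/∂u = 4(u + 1) = 0 at u ∈ {-1}; ∂h/∂v = 36(v - 4)(v - 2)(v + 1) = 0 at v ∈ {-1, 2, 4}.
The Hessian is diagonal: diag(h_uu, h_vv). Second derivatives: h_uu(-1)=4; h_vv(-1)=540, h_vv(2)=-216, h_vv(4)=360.
Local minima occur where both diagonal entries positive: (-1, -1), (-1, 4). Count: 2.

2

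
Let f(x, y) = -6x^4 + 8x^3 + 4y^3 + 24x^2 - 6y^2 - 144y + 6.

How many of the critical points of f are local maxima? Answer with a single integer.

f separates as a function of x plus a function of y, so ∇f=0 decouples.
∂f/∂x = -24x(x - 2)(x + 1) = 0 at x ∈ {-1, 0, 2}; ∂f/∂y = 12(y - 4)(y + 3) = 0 at y ∈ {-3, 4}.
The Hessian is diagonal: diag(f_xx, f_yy). Second derivatives: f_xx(-1)=-72, f_xx(0)=48, f_xx(2)=-144; f_yy(-3)=-84, f_yy(4)=84.
Local maxima occur where both diagonal entries negative: (-1, -3), (2, -3). Count: 2.

2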